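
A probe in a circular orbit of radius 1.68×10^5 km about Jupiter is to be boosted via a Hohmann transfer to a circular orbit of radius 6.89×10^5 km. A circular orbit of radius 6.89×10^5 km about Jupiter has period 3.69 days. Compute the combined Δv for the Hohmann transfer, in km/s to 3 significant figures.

Δv = 12.4 km/s

From Kepler's third law T² = 4π²r³/μ at r = 6.89×10^5 km, T = 3.69 days = 3.69 × 86400 s = 3.18816×10^5 s: μ = 4π²r³/T² = 1.27039×10^8 km³/s².
The Hohmann ellipse has a_t = (r₁ + r₂)/2 = 4.285×10^5 km.
At r₁ the circular-orbit speed is v₁ = √(μ/r₁) = 27.499 km/s.
On the transfer ellipse at r₁, vis-viva equation gives v_p = √[μ(2/r₁ − 1/a_t)] = 34.870 km/s.
First burn Δv₁ = |v_p − v₁| = 7.371 km/s.
Circular speed at r₂: v₂ = √(μ/r₂) = 13.5787 km/s.
Transfer-orbit speed at r₂: v_a = √[μ(2/r₂ − 1/a_t)] = 8.50233 km/s.
Second burn Δv₂ = |v₂ − v_a| = 5.076 km/s.
Δv = Δv₁ + Δv₂ = 7.371 + 5.076 = 12.45 km/s.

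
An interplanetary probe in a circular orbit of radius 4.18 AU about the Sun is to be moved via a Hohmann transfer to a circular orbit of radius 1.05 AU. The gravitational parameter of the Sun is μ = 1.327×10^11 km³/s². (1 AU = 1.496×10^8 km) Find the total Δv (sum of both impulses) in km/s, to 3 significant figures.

In km: r₁ = 4.18 × 1.496×10^8 = 6.25328×10^8 km; r₂ = 1.05 × 1.496×10^8 = 1.5708×10^8 km.
Transfer-ellipse semi-major axis a_t = (r₁ + r₂)/2 = (6.25328×10^8 + 1.5708×10^8)/2 = 3.91204×10^8 km.
Circular speed at r₁: v₁ = √(μ/r₁) = √(1.327×10^11/6.25328×10^8) = 14.5674 km/s.
On the transfer ellipse at r₁, vis-viva gives v_a = √[μ(2/r₁ − 1/a_t)] = 9.23082 km/s.
First burn Δv₁ = |v_a − v₁| = 5.337 km/s.
At r₂, v₂ = √(μ/r₂) = 29.065 km/s.
Transfer-orbit speed at r₂: v_p = √[μ(2/r₂ − 1/a_t)] = 36.747 km/s.
Second burn Δv₂ = |v₂ − v_p| = 7.682 km/s.
Total Δv = Δv₁ + Δv₂ = 13.02 km/s.

Δv = 13.0 km/s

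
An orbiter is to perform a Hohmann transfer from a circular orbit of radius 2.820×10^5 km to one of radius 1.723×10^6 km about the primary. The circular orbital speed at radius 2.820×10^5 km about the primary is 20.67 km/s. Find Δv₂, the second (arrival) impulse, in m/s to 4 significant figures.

Δv₂ = 3927 m/s

From the circular-orbit relation v² = μ/r at r = 2.820×10^5 km: μ = v²r = (20.67)² × 2.820×10^5 = 1.20484×10^8 km³/s².
The Hohmann ellipse has a_t = (r₁ + r₂)/2 = 1.0025×10^6 km.
Circular speed at r = 1.723×10^6 km: v_c = √(μ/r) = 8.362 km/s.
Transfer-orbit speed at the same r (vis-viva, a = a_t): v_t = √[μ(2/r − 1/a_t)] = 4.435 km/s.
Δv₂ = |v_t − v_c| = |4.435 − 8.362| = 3.927 km/s.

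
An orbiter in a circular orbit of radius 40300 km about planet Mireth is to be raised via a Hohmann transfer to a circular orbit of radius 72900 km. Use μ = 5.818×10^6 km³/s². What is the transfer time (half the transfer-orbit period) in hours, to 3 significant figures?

Transfer-ellipse semi-major axis a_t = (r₁ + r₂)/2 = (40300 + 72900)/2 = 56600 km.
Half the transfer-orbit period gives t = π√(a_t³/μ) = 17540 s.
Converting: 17540 s ÷ 3600 s/hour = 4.87 hours.

t = 4.87 hours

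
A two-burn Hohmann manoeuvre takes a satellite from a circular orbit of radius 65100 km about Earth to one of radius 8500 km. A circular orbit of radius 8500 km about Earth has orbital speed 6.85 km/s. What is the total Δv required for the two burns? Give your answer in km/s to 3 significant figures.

Δv = 3.55 km/s

From the circular-orbit relation v² = μ/r at r = 8500 km: μ = v²r = (6.85)² × 8500 = 3.98841×10^5 km³/s².
The Hohmann ellipse has a_t = (r₁ + r₂)/2 = 36800 km.
Circular speed at r₁: v₁ = √(μ/r₁) = √(3.98841×10^5/65100) = 2.4752 km/s.
On the transfer ellipse at r₁, vis-viva equation gives v_a = √[μ(2/r₁ − 1/a_t)] = 1.1896 km/s.
First burn Δv₁ = |v_a − v₁| = 1.2856 km/s.
At r₂, v₂ = √(μ/r₂) = 6.8500 km/s.
Transfer-orbit speed at r₂: v_p = √[μ(2/r₂ − 1/a_t)] = 9.1108 km/s.
Second burn Δv₂ = |v₂ − v_p| = 2.2608 km/s.
Δv = Δv₁ + Δv₂ = 1.2856 + 2.2608 = 3.546 km/s.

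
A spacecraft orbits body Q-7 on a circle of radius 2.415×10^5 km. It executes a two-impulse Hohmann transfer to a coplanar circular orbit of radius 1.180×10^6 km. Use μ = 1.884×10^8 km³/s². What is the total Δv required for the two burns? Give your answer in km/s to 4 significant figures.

Δv = 13.33 km/s

The Hohmann ellipse has a_t = (r₁ + r₂)/2 = 7.1075×10^5 km.
At r₁ the circular-orbit speed is v₁ = √(μ/r₁) = 27.931 km/s.
On the transfer ellipse at r₁, vis-viva gives v_p = √[μ(2/r₁ − 1/a_t)] = 35.989 km/s.
First burn Δv₁ = |v_p − v₁| = 8.058 km/s.
Circular speed at r₂: v₂ = √(μ/r₂) = 12.6357 km/s.
Transfer-orbit speed at r₂: v_a = √[μ(2/r₂ − 1/a_t)] = 7.36545 km/s.
Second burn Δv₂ = |v₂ − v_a| = 5.270 km/s.
Total Δv = Δv₁ + Δv₂ = 13.33 km/s.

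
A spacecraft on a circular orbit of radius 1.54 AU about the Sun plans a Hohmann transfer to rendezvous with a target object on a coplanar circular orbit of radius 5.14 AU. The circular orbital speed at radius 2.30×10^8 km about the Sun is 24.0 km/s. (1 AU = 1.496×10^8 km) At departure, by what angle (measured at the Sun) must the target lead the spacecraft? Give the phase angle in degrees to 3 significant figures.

φ = 85.7°

From the circular-orbit relation v² = μ/r at r = 2.30×10^8 km: μ = v²r = (24.0)² × 2.30×10^8 = 1.32480×10^11 km³/s².
In km: r₁ = 1.54 × 1.496×10^8 = 2.30384×10^8 km; r₂ = 5.14 × 1.496×10^8 = 7.68944×10^8 km.
The Hohmann ellipse has a_t = (r₁ + r₂)/2 = 4.99664×10^8 km.
The half-period of the transfer ellipse is t = π√(a_t³/μ) = 9.6403×10^7 s.
Target angular speed ω₂ = √(μ/r₂³) = 1.7070×10^-8 rad/s.
Angle swept by the target during transfer: ω₂·t = 1.6456 rad = 94.29°.
The spacecraft traverses 180° on the transfer ellipse, so the target must lead by 180° − 94.29° = 85.7°.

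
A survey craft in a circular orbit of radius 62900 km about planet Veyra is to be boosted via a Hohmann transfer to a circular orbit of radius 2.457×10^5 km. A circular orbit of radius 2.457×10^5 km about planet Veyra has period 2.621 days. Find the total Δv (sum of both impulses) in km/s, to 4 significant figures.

Δv = 5.993 km/s

From Kepler's third law T² = 4π²r³/μ at r = 2.457×10^5 km, T = 2.621 days = 2.621 × 86400 s = 2.264544×10^5 s: μ = 4π²r³/T² = 1.14186×10^7 km³/s².
Semi-major axis of the transfer orbit: a_t = (62900 + 2.457×10^5)/2 = 1.543×10^5 km.
At r₁ the circular-orbit speed is v₁ = √(μ/r₁) = 13.4735 km/s.
Transfer-orbit speed at r₁ (vis-viva equation): v_p = √[μ(2/r₁ − 1/a_t)] = 17.0020 km/s.
First burn Δv₁ = |v_p − v₁| = 3.5285 km/s.
At r₂, v₂ = √(μ/r₂) = 6.8172 km/s.
Transfer-orbit speed at r₂: v_a = √[μ(2/r₂ − 1/a_t)] = 4.3526 km/s.
Second burn Δv₂ = |v₂ − v_a| = 2.4646 km/s.
Total Δv = Δv₁ + Δv₂ = 5.993 km/s.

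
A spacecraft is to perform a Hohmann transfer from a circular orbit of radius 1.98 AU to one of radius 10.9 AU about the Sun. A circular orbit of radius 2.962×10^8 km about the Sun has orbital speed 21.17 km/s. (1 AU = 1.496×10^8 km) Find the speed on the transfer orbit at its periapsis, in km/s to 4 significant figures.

From the circular-orbit relation v² = μ/r at r = 2.962×10^8 km: μ = v²r = (21.17)² × 2.962×10^8 = 1.32748×10^11 km³/s².
In km: r₁ = 1.98 × 1.496×10^8 = 2.96208×10^8 km; r₂ = 10.9 × 1.496×10^8 = 1.63064×10^9 km.
Semi-major axis of the transfer orbit: a_t = (2.96208×10^8 + 1.63064×10^9)/2 = 9.63424×10^8 km.
At periapsis, r = 2.96208×10^8 km.
Vis-viva: v = √[μ(2/r − 1/a_t)] = √[1.32748×10^11 × (2/2.96208×10^8 − 1/9.63424×10^8)] = 27.54 km/s.

v = 27.54 km/s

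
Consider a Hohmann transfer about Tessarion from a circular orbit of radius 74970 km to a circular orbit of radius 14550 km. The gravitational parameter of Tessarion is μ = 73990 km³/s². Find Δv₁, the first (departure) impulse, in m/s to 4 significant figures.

Transfer-ellipse semi-major axis a_t = (r₁ + r₂)/2 = (74970 + 14550)/2 = 44760 km.
Circular speed at r = 74970 km: v_c = √(μ/r) = 0.9934 km/s.
Transfer-orbit speed at the same r (vis-viva, a = a_t): v_t = √[μ(2/r − 1/a_t)] = 0.5664 km/s.
Δv₁ = |v_t − v_c| = |0.5664 − 0.9934| = 0.4270 km/s.

Δv₁ = 427.0 m/s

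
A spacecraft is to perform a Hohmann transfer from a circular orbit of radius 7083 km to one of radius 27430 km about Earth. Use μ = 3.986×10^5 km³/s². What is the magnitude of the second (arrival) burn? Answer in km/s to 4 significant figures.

The Hohmann ellipse has a_t = (r₁ + r₂)/2 = 17256.5 km.
Circular speed at r = 27430 km: v_c = √(μ/r) = 3.812 km/s.
Transfer-orbit speed at the same r (vis-viva, a = a_t): v_t = √[μ(2/r − 1/a_t)] = 2.442 km/s.
Δv₂ = |v_t − v_c| = |2.442 − 3.812| = 1.370 km/s.

Δv₂ = 1.370 km/s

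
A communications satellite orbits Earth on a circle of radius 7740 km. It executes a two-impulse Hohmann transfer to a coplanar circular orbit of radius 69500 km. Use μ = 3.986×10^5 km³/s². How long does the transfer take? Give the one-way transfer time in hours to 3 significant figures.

t = 10.5 hours

Semi-major axis of the transfer orbit: a_t = (7740 + 69500)/2 = 38620 km.
Transfer time t = π√(a_t³/μ) = π√((38620)³ / 3.986×10^5) = 37770 s.
Converting: 37770 s ÷ 3600 s/hour = 10.5 hours.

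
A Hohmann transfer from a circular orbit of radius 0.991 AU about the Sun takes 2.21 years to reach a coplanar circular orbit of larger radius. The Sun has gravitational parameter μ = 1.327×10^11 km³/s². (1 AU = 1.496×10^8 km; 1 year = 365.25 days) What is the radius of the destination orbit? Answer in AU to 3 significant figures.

r₂ = 4.40 AU

In km: r₁ = 0.991 × 1.496×10^8 = 1.482536×10^8 km.
Transfer time t = 2.21 years × 365.25 × 86400 s = 6.9742296×10^7 s, and t = π√(a_t³/μ).
So a_t = (μ t²/π²)^(1/3) = (1.327×10^11 × (6.9742296×10^7)² / π²)^(1/3) = 4.0289×10^8 km.
Since a_t = (r₁ + r₂)/2, r₂ = 2a_t − r₁ = 2×4.0289×10^8 − 1.482536×10^8 = 6.575264×10^8 km.
In AU: r₂ = 6.575264×10^8 / 1.496×10^8 = 4.40 AU.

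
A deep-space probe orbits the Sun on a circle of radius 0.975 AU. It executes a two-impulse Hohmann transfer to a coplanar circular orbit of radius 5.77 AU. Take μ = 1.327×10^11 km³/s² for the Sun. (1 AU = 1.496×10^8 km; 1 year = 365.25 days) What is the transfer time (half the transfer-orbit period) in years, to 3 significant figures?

t = 3.10 years

In km: r₁ = 0.975 × 1.496×10^8 = 1.4586×10^8 km; r₂ = 5.77 × 1.496×10^8 = 8.63192×10^8 km.
Transfer-ellipse semi-major axis a_t = (r₁ + r₂)/2 = (1.4586×10^8 + 8.63192×10^8)/2 = 5.04526×10^8 km.
Transfer time t = π√(a_t³/μ) = π√((5.04526×10^8)³ / 1.327×10^11) = 9.773×10^7 s.
Converting: 9.773×10^7 s ÷ 3.15576×10^7 s/year (365.25 × 86400) = 3.10 years.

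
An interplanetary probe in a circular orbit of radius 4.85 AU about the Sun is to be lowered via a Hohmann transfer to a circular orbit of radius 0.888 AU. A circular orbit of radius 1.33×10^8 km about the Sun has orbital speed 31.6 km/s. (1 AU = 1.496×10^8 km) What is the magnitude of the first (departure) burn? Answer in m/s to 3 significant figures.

Δv₁ = 6000 m/s

From the circular-orbit relation v² = μ/r at r = 1.33×10^8 km: μ = v²r = (31.6)² × 1.33×10^8 = 1.32808×10^11 km³/s².
In km: r₁ = 4.85 × 1.496×10^8 = 7.2556×10^8 km; r₂ = 0.888 × 1.496×10^8 = 1.328448×10^8 km.
Semi-major axis of the transfer orbit: a_t = (7.2556×10^8 + 1.328448×10^8)/2 = 4.292024×10^8 km.
Circular speed at r = 7.2556×10^8 km: v_c = √(μ/r) = 13.529 km/s.
Transfer-orbit speed at the same r (vis-viva, a = a_t): v_t = √[μ(2/r − 1/a_t)] = 7.5269 km/s.
Δv₁ = |v_t − v_c| = |7.5269 − 13.529| = 6.002 km/s.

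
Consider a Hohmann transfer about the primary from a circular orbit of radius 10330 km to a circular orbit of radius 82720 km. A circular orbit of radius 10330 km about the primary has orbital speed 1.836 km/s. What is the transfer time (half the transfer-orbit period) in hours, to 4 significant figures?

t = 46.93 hours

From the circular-orbit relation v² = μ/r at r = 10330 km: μ = v²r = (1.836)² × 10330 = 34821.4 km³/s².
Semi-major axis of the transfer orbit: a_t = (10330 + 82720)/2 = 46525 km.
Transfer time t = π√(a_t³/μ) = π√((46525)³ / 34821.4) = 1.6895×10^5 s.
Converting: 1.6895×10^5 s ÷ 3600 s/hour = 46.93 hours.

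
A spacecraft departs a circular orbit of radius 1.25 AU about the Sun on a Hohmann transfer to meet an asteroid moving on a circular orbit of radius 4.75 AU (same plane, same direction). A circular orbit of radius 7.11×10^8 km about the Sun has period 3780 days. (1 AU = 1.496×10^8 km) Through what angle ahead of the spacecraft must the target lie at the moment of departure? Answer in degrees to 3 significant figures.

φ = 89.7°

From Kepler's third law T² = 4π²r³/μ at r = 7.11×10^8 km, T = 3780 days = 3780 × 86400 s = 3.26592×10^8 s: μ = 4π²r³/T² = 1.33032×10^11 km³/s².
In km: r₁ = 1.25 × 1.496×10^8 = 1.870×10^8 km; r₂ = 4.75 × 1.496×10^8 = 7.106×10^8 km.
Semi-major axis of the transfer orbit: a_t = (1.870×10^8 + 7.106×10^8)/2 = 4.488×10^8 km.
The half-period of the transfer ellipse is t = π√(a_t³/μ) = 8.189369×10^7 s.
The target's mean motion on its circular orbit is ω₂ = √(μ/r₂³) = 1.925488×10^-8 rad/s.
Angle swept by the target during transfer: ω₂·t = 1.57685 rad = 90.347°.
Arrival is 180° from departure on the ellipse, so φ = 180° − 90.347° = 89.7°.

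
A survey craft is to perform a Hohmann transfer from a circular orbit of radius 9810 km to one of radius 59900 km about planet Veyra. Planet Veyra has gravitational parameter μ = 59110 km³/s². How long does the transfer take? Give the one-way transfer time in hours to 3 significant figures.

Semi-major axis of the transfer orbit: a_t = (9810 + 59900)/2 = 34855 km.
Transfer time t = π√(a_t³/μ) = π√((34855)³ / 59110) = 84080 s.
Converting: 84080 s ÷ 3600 s/hour = 23.4 hours.

t = 23.4 hours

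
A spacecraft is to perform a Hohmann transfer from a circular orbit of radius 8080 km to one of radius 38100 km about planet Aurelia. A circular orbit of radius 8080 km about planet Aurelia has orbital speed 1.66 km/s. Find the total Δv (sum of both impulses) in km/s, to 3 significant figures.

Δv = 0.785 km/s

From the circular-orbit relation v² = μ/r at r = 8080 km: μ = v²r = (1.66)² × 8080 = 22265.2 km³/s².
Transfer-ellipse semi-major axis a_t = (r₁ + r₂)/2 = (8080 + 38100)/2 = 23090 km.
At r₁ the circular-orbit speed is v₁ = √(μ/r₁) = 1.6600 km/s.
On the transfer ellipse at r₁, vis-viva equation gives v_p = √[μ(2/r₁ − 1/a_t)] = 2.1324 km/s.
First burn Δv₁ = |v_p − v₁| = 0.4724 km/s.
At r₂, v₂ = √(μ/r₂) = 0.76445 km/s.
Transfer-orbit speed at r₂: v_a = √[μ(2/r₂ − 1/a_t)] = 0.45222 km/s.
Second burn Δv₂ = |v₂ − v_a| = 0.3122 km/s.
Δv = Δv₁ + Δv₂ = 0.4724 + 0.3122 = 0.7846 km/s.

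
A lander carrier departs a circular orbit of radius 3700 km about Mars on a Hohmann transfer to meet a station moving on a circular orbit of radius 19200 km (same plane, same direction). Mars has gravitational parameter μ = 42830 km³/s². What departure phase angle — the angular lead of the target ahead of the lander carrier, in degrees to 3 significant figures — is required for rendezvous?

φ = 97.1°

Transfer-ellipse semi-major axis a_t = (r₁ + r₂)/2 = (3700 + 19200)/2 = 11450 km.
Transfer time t = π√(a_t³/μ) = 18599 s.
Target angular speed ω₂ = √(μ/r₂³) = 7.7790×10^-5 rad/s.
Angle swept by the target during transfer: ω₂·t = 1.4468 rad = 82.90°.
Arrival is 180° from departure on the ellipse, so φ = 180° − 82.90° = 97.1°.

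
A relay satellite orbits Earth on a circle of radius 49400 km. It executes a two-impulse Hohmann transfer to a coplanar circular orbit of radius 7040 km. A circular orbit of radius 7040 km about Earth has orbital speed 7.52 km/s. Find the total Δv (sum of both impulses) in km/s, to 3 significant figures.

Δv = 3.85 km/s

From the circular-orbit relation v² = μ/r at r = 7040 km: μ = v²r = (7.52)² × 7040 = 3.98115×10^5 km³/s².
Transfer-ellipse semi-major axis a_t = (r₁ + r₂)/2 = (49400 + 7040)/2 = 28220 km.
At r₁ the circular-orbit speed is v₁ = √(μ/r₁) = 2.8388 km/s.
On the transfer ellipse at r₁, vis-viva gives v_a = √[μ(2/r₁ − 1/a_t)] = 1.4179 km/s.
First burn Δv₁ = |v_a − v₁| = 1.4209 km/s.
Circular speed at r₂: v₂ = √(μ/r₂) = 7.5200 km/s.
Transfer-orbit speed at r₂: v_p = √[μ(2/r₂ − 1/a_t)] = 9.9495 km/s.
Second burn Δv₂ = |v₂ − v_p| = 2.4295 km/s.
Δv = Δv₁ + Δv₂ = 1.4209 + 2.4295 = 3.850 km/s.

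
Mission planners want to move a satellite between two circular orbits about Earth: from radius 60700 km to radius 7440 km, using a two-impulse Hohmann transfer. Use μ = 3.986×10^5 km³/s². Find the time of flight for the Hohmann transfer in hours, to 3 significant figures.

Transfer-ellipse semi-major axis a_t = (r₁ + r₂)/2 = (60700 + 7440)/2 = 34070 km.
Transfer time t = π√(a_t³/μ) = π√((34070)³ / 3.986×10^5) = 31290 s.
Converting: 31290 s ÷ 3600 s/hour = 8.69 hours.

t = 8.69 hours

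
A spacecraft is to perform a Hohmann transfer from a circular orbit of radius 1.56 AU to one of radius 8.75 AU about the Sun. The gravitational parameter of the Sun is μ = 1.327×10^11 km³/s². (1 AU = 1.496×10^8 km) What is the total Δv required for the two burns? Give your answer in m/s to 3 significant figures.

Δv = 11800 m/s

In km: r₁ = 1.56 × 1.496×10^8 = 2.33376×10^8 km; r₂ = 8.75 × 1.496×10^8 = 1.309×10^9 km.
The Hohmann ellipse has a_t = (r₁ + r₂)/2 = 7.71188×10^8 km.
At r₁ the circular-orbit speed is v₁ = √(μ/r₁) = 23.846 km/s.
On the transfer ellipse at r₁, vis-viva gives v_p = √[μ(2/r₁ − 1/a_t)] = 31.067 km/s.
First burn Δv₁ = |v_p − v₁| = 7.221 km/s.
Circular speed at r₂: v₂ = √(μ/r₂) = 10.069 km/s.
Transfer-orbit speed at r₂: v_a = √[μ(2/r₂ − 1/a_t)] = 5.5388 km/s.
Second burn Δv₂ = |v₂ − v_a| = 4.530 km/s.
Total Δv = Δv₁ + Δv₂ = 11.75 km/s.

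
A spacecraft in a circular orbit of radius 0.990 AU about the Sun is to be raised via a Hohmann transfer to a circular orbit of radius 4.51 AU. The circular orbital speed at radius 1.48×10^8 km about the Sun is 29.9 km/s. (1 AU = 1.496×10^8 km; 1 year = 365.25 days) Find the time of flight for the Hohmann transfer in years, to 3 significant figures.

From the circular-orbit relation v² = μ/r at r = 1.48×10^8 km: μ = v²r = (29.9)² × 1.48×10^8 = 1.32313×10^11 km³/s².
In km: r₁ = 0.990 × 1.496×10^8 = 1.48104×10^8 km; r₂ = 4.51 × 1.496×10^8 = 6.74696×10^8 km.
The Hohmann ellipse has a_t = (r₁ + r₂)/2 = 4.114×10^8 km.
By Kepler's third law the transfer-orbit period is T = 2π√(a_t³/μ), so t = T/2 = 7.207×10^7 s.
Converting: 7.207×10^7 s ÷ 3.15576×10^7 s/year (365.25 × 86400) = 2.28 years.

t = 2.28 years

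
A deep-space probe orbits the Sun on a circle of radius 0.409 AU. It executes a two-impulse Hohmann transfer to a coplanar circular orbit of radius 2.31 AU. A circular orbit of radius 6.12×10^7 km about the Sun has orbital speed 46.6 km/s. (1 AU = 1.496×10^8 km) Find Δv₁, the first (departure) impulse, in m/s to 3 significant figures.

Δv₁ = 14100 m/s

From the circular-orbit relation v² = μ/r at r = 6.12×10^7 km: μ = v²r = (46.6)² × 6.12×10^7 = 1.32899×10^11 km³/s².
In km: r₁ = 0.409 × 1.496×10^8 = 6.11864×10^7 km; r₂ = 2.31 × 1.496×10^8 = 3.45576×10^8 km.
Transfer-ellipse semi-major axis a_t = (r₁ + r₂)/2 = (6.11864×10^7 + 3.45576×10^8)/2 = 2.033812×10^8 km.
On the circular orbit at r = 6.11864×10^7 km, v_c = √(μ/r) = 46.605 km/s.
Vis-viva on the transfer ellipse at r = 6.11864×10^7 km gives v_t = √[μ(2/r − 1/a_t)] = 60.751 km/s.
Δv₁ = |v_t − v_c| = |60.751 − 46.605| = 14.15 km/s.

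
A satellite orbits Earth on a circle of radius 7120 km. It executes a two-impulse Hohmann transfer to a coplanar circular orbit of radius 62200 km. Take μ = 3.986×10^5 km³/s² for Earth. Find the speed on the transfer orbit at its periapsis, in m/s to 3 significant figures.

v = 10000 m/s

Transfer-ellipse semi-major axis a_t = (r₁ + r₂)/2 = (7120 + 62200)/2 = 34660 km.
The periapsis of the transfer ellipse is at r = 7120 km.
Vis-viva: v = √[μ(2/r − 1/a_t)] = √[3.986×10^5 × (2/7120 − 1/34660)] = 10.02 km/s.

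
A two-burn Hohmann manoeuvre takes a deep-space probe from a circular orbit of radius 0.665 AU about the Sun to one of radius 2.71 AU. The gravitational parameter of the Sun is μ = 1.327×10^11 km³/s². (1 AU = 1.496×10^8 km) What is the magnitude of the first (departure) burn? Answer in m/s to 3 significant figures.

In km: r₁ = 0.665 × 1.496×10^8 = 9.9484×10^7 km; r₂ = 2.71 × 1.496×10^8 = 4.05416×10^8 km.
The Hohmann ellipse has a_t = (r₁ + r₂)/2 = 2.5245×10^8 km.
Circular speed at r = 9.9484×10^7 km: v_c = √(μ/r) = 36.522 km/s.
Vis-viva on the transfer ellipse at r = 9.9484×10^7 km gives v_t = √[μ(2/r − 1/a_t)] = 46.283 km/s.
Δv₁ = |v_t − v_c| = |46.283 − 36.522| = 9.761 km/s.

Δv₁ = 9760 m/s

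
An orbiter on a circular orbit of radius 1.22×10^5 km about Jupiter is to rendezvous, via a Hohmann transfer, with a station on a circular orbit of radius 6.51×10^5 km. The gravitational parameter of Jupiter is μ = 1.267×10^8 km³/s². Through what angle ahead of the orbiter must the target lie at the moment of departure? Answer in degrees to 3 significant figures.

φ = 97.7°

Transfer-ellipse semi-major axis a_t = (r₁ + r₂)/2 = (1.220×10^5 + 6.510×10^5)/2 = 3.865×10^5 km.
The half-period of the transfer ellipse is t = π√(a_t³/μ) = 67063.4 s.
Target angular speed ω₂ = √(μ/r₂³) = 2.14297×10^-5 rad/s.
Angle swept by the target during transfer: ω₂·t = 1.43715 rad = 82.34°.
Arrival is 180° from departure on the ellipse, so φ = 180° − 82.34° = 97.7°.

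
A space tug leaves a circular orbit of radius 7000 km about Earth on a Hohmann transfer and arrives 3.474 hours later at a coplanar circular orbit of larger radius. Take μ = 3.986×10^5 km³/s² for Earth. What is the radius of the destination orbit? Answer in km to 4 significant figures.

Transfer time t = 3.474 hours = 12506.4 s, and t = π√(a_t³/μ).
So a_t = (μ t²/π²)^(1/3) = (3.986×10^5 × (12506.4)² / π²)^(1/3) = 18486 km.
Since a_t = (r₁ + r₂)/2, r₂ = 2a_t − r₁ = 2×18486 − 7000 = 29972 km.

r₂ = 29970 km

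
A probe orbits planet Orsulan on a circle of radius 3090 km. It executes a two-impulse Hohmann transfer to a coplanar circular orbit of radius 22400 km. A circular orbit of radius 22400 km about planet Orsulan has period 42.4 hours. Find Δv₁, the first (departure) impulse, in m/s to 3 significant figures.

From Kepler's third law T² = 4π²r³/μ at r = 22400 km, T = 42.4 hours = 42.4 × 3600 s = 1.5264×10^5 s: μ = 4π²r³/T² = 19044.4 km³/s².
Transfer-ellipse semi-major axis a_t = (r₁ + r₂)/2 = (3090 + 22400)/2 = 12745 km.
Circular speed at r = 3090 km: v_c = √(μ/r) = 2.4826 km/s.
Vis-viva on the transfer ellipse at r = 3090 km gives v_t = √[μ(2/r − 1/a_t)] = 3.2912 km/s.
Δv₁ = |v_t − v_c| = |3.2912 − 2.4826| = 0.8086 km/s.

Δv₁ = 809 m/s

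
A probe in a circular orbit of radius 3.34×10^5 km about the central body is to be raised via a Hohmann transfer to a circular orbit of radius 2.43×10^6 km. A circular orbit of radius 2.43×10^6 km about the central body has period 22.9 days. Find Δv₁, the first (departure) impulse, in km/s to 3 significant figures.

Δv₁ = 6.79 km/s

From Kepler's third law T² = 4π²r³/μ at r = 2.43×10^6 km, T = 22.9 days = 22.9 × 86400 s = 1.97856×10^6 s: μ = 4π²r³/T² = 1.44704×10^8 km³/s².
Transfer-ellipse semi-major axis a_t = (r₁ + r₂)/2 = (3.340×10^5 + 2.430×10^6)/2 = 1.382×10^6 km.
Circular speed at r = 3.340×10^5 km: v_c = √(μ/r) = 20.8145 km/s.
Transfer-orbit speed at the same r (vis-viva, a = a_t): v_t = √[μ(2/r − 1/a_t)] = 27.6004 km/s.
Δv₁ = |v_t − v_c| = |27.6004 − 20.8145| = 6.786 km/s.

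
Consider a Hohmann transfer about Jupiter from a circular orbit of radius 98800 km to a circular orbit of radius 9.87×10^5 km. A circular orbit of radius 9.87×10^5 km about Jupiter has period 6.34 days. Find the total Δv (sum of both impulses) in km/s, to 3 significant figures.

Δv = 19.0 km/s

From Kepler's third law T² = 4π²r³/μ at r = 9.87×10^5 km, T = 6.34 days = 6.34 × 86400 s = 5.47776×10^5 s: μ = 4π²r³/T² = 1.26504×10^8 km³/s².
Transfer-ellipse semi-major axis a_t = (r₁ + r₂)/2 = (98800 + 9.870×10^5)/2 = 5.429×10^5 km.
At r₁ the circular-orbit speed is v₁ = √(μ/r₁) = 35.783 km/s.
Transfer-orbit speed at r₁ (v² = μ(2/r − 1/a)): v_p = √[μ(2/r₁ − 1/a_t)] = 48.247 km/s.
First burn Δv₁ = |v_p − v₁| = 12.464 km/s.
Circular speed at r₂: v₂ = √(μ/r₂) = 11.3212 km/s.
Transfer-orbit speed at r₂: v_a = √[μ(2/r₂ − 1/a_t)] = 4.82962 km/s.
Second burn Δv₂ = |v₂ − v_a| = 6.4916 km/s.
Total Δv = Δv₁ + Δv₂ = 18.96 km/s.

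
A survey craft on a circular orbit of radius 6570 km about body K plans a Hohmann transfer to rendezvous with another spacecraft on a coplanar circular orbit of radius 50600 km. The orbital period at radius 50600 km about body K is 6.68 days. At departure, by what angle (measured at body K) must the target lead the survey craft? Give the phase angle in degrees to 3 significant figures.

From Kepler's third law T² = 4π²r³/μ at r = 50600 km, T = 6.68 days = 6.68 × 86400 s = 5.77152×10^5 s: μ = 4π²r³/T² = 15354.3 km³/s².
The Hohmann ellipse has a_t = (r₁ + r₂)/2 = 28585 km.
Transfer time t = π√(a_t³/μ) = 1.225×10^5 s.
The target's mean motion on its circular orbit is ω₂ = √(μ/r₂³) = 1.089×10^-5 rad/s.
Angle swept by the target during transfer: ω₂·t = 1.334 rad = 76.43°.
Arrival is 180° from departure on the ellipse, so φ = 180° − 76.43° = 104°.

φ = 104°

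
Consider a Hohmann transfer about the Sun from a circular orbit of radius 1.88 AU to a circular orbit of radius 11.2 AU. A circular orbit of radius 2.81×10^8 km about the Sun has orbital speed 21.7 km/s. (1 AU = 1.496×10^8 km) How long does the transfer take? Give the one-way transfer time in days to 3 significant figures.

t = 3060 days

From the circular-orbit relation v² = μ/r at r = 2.81×10^8 km: μ = v²r = (21.7)² × 2.81×10^8 = 1.32320×10^11 km³/s².
In km: r₁ = 1.88 × 1.496×10^8 = 2.81248×10^8 km; r₂ = 11.2 × 1.496×10^8 = 1.67552×10^9 km.
The Hohmann ellipse has a_t = (r₁ + r₂)/2 = 9.78384×10^8 km.
By Kepler's third law the transfer-orbit period is T = 2π√(a_t³/μ), so t = T/2 = 2.643×10^8 s.
Converting: 2.643×10^8 s ÷ 86400 s/day = 3060 days.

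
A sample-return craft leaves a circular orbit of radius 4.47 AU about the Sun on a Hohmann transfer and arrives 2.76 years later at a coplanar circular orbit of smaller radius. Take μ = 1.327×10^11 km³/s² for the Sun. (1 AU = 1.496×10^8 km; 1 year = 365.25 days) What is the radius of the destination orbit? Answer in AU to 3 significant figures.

In km: r₁ = 4.47 × 1.496×10^8 = 6.68712×10^8 km.
Transfer time t = 2.76 years × 365.25 × 86400 s = 8.7098976×10^7 s, and t = π√(a_t³/μ).
So a_t = (μ t²/π²)^(1/3) = (1.327×10^11 × (8.7098976×10^7)² / π²)^(1/3) = 4.6723×10^8 km.
Since a_t = (r₁ + r₂)/2, r₂ = 2a_t − r₁ = 2×4.6723×10^8 − 6.68712×10^8 = 2.65748×10^8 km.
In AU: r₂ = 2.65748×10^8 / 1.496×10^8 = 1.78 AU.

r₂ = 1.78 AU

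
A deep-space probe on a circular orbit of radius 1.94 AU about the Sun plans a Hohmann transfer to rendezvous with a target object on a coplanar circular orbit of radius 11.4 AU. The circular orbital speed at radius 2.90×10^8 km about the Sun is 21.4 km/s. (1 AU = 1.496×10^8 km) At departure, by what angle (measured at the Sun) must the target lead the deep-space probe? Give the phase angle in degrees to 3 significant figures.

From the circular-orbit relation v² = μ/r at r = 2.90×10^8 km: μ = v²r = (21.4)² × 2.90×10^8 = 1.32808×10^11 km³/s².
In km: r₁ = 1.94 × 1.496×10^8 = 2.90224×10^8 km; r₂ = 11.4 × 1.496×10^8 = 1.70544×10^9 km.
Transfer-ellipse semi-major axis a_t = (r₁ + r₂)/2 = (2.90224×10^8 + 1.70544×10^9)/2 = 9.97832×10^8 km.
The half-period of the transfer ellipse is t = π√(a_t³/μ) = 2.717×10^8 s.
The target's mean motion on its circular orbit is ω₂ = √(μ/r₂³) = 5.174×10^-9 rad/s.
Angle swept by the target during transfer: ω₂·t = 1.406 rad = 80.56°.
The deep-space probe traverses 180° on the transfer ellipse, so the target must lead by 180° − 80.56° = 99.4°.

φ = 99.4°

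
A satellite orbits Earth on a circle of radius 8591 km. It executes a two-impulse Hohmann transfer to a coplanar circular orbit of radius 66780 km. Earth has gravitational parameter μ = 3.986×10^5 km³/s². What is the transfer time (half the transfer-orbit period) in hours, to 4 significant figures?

The Hohmann ellipse has a_t = (r₁ + r₂)/2 = 37685.5 km.
Transfer time t = π√(a_t³/μ) = π√((37685.5)³ / 3.986×10^5) = 36400 s.
Converting: 36400 s ÷ 3600 s/hour = 10.11 hours.

t = 10.11 hours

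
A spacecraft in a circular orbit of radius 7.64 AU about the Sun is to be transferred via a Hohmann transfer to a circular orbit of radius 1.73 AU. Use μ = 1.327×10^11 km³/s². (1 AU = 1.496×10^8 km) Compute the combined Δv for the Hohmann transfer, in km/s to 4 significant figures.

In km: r₁ = 7.64 × 1.496×10^8 = 1.142944×10^9 km; r₂ = 1.73 × 1.496×10^8 = 2.58808×10^8 km.
Transfer-ellipse semi-major axis a_t = (r₁ + r₂)/2 = (1.142944×10^9 + 2.58808×10^8)/2 = 7.00876×10^8 km.
Circular speed at r₁: v₁ = √(μ/r₁) = √(1.327×10^11/1.142944×10^9) = 10.775 km/s.
On the transfer ellipse at r₁, vis-viva equation gives v_a = √[μ(2/r₁ − 1/a_t)] = 6.5477 km/s.
First burn Δv₁ = |v_a − v₁| = 4.227 km/s.
At r₂, v₂ = √(μ/r₂) = 22.644 km/s.
Transfer-orbit speed at r₂: v_p = √[μ(2/r₂ − 1/a_t)] = 28.916 km/s.
Second burn Δv₂ = |v₂ − v_p| = 6.272 km/s.
Δv = Δv₁ + Δv₂ = 4.227 + 6.272 = 10.50 km/s.

Δv = 10.50 km/s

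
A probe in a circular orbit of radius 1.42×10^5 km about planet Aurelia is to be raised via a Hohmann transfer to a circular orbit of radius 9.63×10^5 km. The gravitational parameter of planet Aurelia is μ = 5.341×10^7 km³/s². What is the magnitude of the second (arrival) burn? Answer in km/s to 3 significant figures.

Transfer-ellipse semi-major axis a_t = (r₁ + r₂)/2 = (1.420×10^5 + 9.630×10^5)/2 = 5.525×10^5 km.
On the circular orbit at r = 9.630×10^5 km, v_c = √(μ/r) = 7.4473 km/s.
Transfer-orbit speed at the same r (vis-viva, a = a_t): v_t = √[μ(2/r − 1/a_t)] = 3.7755 km/s.
Δv₂ = |v_t − v_c| = |3.7755 − 7.4473| = 3.672 km/s.

Δv₂ = 3.67 km/s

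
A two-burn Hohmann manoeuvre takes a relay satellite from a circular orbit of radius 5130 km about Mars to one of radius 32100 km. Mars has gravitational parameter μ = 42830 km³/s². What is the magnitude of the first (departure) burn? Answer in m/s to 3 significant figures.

The Hohmann ellipse has a_t = (r₁ + r₂)/2 = 18615 km.
On the circular orbit at r = 5130 km, v_c = √(μ/r) = 2.88945 km/s.
Vis-viva on the transfer ellipse at r = 5130 km gives v_t = √[μ(2/r − 1/a_t)] = 3.79434 km/s.
Δv₁ = |v_t − v_c| = |3.79434 − 2.88945| = 0.9049 km/s.

Δv₁ = 905 m/s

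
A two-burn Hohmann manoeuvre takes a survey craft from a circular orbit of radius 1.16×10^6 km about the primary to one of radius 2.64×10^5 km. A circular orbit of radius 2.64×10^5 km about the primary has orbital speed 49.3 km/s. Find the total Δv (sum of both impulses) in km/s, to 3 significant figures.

From the circular-orbit relation v² = μ/r at r = 2.64×10^5 km: μ = v²r = (49.3)² × 2.64×10^5 = 6.41649×10^8 km³/s².
Transfer-ellipse semi-major axis a_t = (r₁ + r₂)/2 = (1.160×10^6 + 2.640×10^5)/2 = 7.120×10^5 km.
Circular speed at r₁: v₁ = √(μ/r₁) = √(6.41649×10^8/1.160×10^6) = 23.5191 km/s.
Transfer-orbit speed at r₁ (vis-viva equation): v_a = √[μ(2/r₁ − 1/a_t)] = 14.3213 km/s.
First burn Δv₁ = |v_a − v₁| = 9.1978 km/s.
At r₂, v₂ = √(μ/r₂) = 49.300 km/s.
Transfer-orbit speed at r₂: v_p = √[μ(2/r₂ − 1/a_t)] = 62.927 km/s.
Second burn Δv₂ = |v₂ − v_p| = 13.627 km/s.
Δv = Δv₁ + Δv₂ = 9.1978 + 13.627 = 22.82 km/s.

Δv = 22.8 km/s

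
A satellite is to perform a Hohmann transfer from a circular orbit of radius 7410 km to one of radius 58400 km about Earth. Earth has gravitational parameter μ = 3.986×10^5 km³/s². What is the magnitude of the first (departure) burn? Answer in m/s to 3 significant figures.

Semi-major axis of the transfer orbit: a_t = (7410 + 58400)/2 = 32905 km.
Circular speed at r = 7410 km: v_c = √(μ/r) = 7.334 km/s.
Transfer-orbit speed at the same r (vis-viva, a = a_t): v_t = √[μ(2/r − 1/a_t)] = 9.771 km/s.
Δv₁ = |v_t − v_c| = |9.771 − 7.334| = 2.437 km/s.

Δv₁ = 2440 m/s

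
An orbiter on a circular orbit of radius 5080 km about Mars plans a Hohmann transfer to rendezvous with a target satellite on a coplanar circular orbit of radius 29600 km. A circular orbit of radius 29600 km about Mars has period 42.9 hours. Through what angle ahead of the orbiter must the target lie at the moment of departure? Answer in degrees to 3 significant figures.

φ = 99.3°

From Kepler's third law T² = 4π²r³/μ at r = 29600 km, T = 42.9 hours = 42.9 × 3600 s = 1.5444×10^5 s: μ = 4π²r³/T² = 42925.5 km³/s².
The Hohmann ellipse has a_t = (r₁ + r₂)/2 = 17340 km.
The half-period of the transfer ellipse is t = π√(a_t³/μ) = 34623 s.
The target's mean motion on its circular orbit is ω₂ = √(μ/r₂³) = 4.0684×10^-5 rad/s.
Angle swept by the target during transfer: ω₂·t = 1.4086 rad = 80.71°.
The orbiter traverses 180° on the transfer ellipse, so the target must lead by 180° − 80.71° = 99.3°.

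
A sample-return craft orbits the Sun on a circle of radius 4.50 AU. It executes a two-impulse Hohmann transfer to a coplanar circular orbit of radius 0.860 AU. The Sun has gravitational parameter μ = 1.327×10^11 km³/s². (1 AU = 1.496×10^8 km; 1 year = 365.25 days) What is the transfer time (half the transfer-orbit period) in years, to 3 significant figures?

t = 2.19 years

In km: r₁ = 4.50 × 1.496×10^8 = 6.732×10^8 km; r₂ = 0.860 × 1.496×10^8 = 1.28656×10^8 km.
The Hohmann ellipse has a_t = (r₁ + r₂)/2 = 4.00928×10^8 km.
By Kepler's third law the transfer-orbit period is T = 2π√(a_t³/μ), so t = T/2 = 6.923×10^7 s.
Converting: 6.923×10^7 s ÷ 3.15576×10^7 s/year (365.25 × 86400) = 2.19 years.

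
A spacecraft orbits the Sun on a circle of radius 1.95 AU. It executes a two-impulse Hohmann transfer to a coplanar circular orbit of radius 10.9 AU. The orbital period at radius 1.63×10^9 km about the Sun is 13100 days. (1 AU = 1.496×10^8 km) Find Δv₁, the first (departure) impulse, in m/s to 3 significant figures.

Δv₁ = 6470 m/s

From Kepler's third law T² = 4π²r³/μ at r = 1.63×10^9 km, T = 13100 days = 13100 × 86400 s = 1.13184×10^9 s: μ = 4π²r³/T² = 1.33460×10^11 km³/s².
In km: r₁ = 1.95 × 1.496×10^8 = 2.9172×10^8 km; r₂ = 10.9 × 1.496×10^8 = 1.63064×10^9 km.
The Hohmann ellipse has a_t = (r₁ + r₂)/2 = 9.6118×10^8 km.
Circular speed at r = 2.9172×10^8 km: v_c = √(μ/r) = 21.39 km/s.
Transfer-orbit speed at the same r (vis-viva, a = a_t): v_t = √[μ(2/r − 1/a_t)] = 27.86 km/s.
Δv₁ = |v_t − v_c| = |27.86 − 21.39| = 6.470 km/s.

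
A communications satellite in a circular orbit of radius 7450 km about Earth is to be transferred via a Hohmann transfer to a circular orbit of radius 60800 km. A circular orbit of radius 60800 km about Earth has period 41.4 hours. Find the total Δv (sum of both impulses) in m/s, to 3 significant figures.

Δv = 3820 m/s

From Kepler's third law T² = 4π²r³/μ at r = 60800 km, T = 41.4 hours = 41.4 × 3600 s = 1.4904×10^5 s: μ = 4π²r³/T² = 3.99452×10^5 km³/s².
Transfer-ellipse semi-major axis a_t = (r₁ + r₂)/2 = (7450 + 60800)/2 = 34125 km.
At r₁ the circular-orbit speed is v₁ = √(μ/r₁) = 7.3224 km/s.
On the transfer ellipse at r₁, vis-viva equation gives v_p = √[μ(2/r₁ − 1/a_t)] = 9.7739 km/s.
First burn Δv₁ = |v_p − v₁| = 2.4515 km/s.
At r₂, v₂ = √(μ/r₂) = 2.5632 km/s.
Transfer-orbit speed at r₂: v_a = √[μ(2/r₂ − 1/a_t)] = 1.1976 km/s.
Second burn Δv₂ = |v₂ − v_a| = 1.3656 km/s.
Total Δv = Δv₁ + Δv₂ = 3.817 km/s.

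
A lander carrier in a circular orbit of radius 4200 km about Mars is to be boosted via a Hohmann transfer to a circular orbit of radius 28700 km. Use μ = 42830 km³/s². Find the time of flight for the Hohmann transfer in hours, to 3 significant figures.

Transfer-ellipse semi-major axis a_t = (r₁ + r₂)/2 = (4200 + 28700)/2 = 16450 km.
Transfer time t = π√(a_t³/μ) = π√((16450)³ / 42830) = 32030 s.
Converting: 32030 s ÷ 3600 s/hour = 8.90 hours.

t = 8.90 hours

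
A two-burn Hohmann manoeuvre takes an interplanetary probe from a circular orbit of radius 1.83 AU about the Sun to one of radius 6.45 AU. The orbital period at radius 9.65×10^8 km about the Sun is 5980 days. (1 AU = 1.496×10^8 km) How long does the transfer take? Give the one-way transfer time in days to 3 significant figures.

t = 1540 days

From Kepler's third law T² = 4π²r³/μ at r = 9.65×10^8 km, T = 5980 days = 5980 × 86400 s = 5.16672×10^8 s: μ = 4π²r³/T² = 1.32896×10^11 km³/s².
In km: r₁ = 1.83 × 1.496×10^8 = 2.73768×10^8 km; r₂ = 6.45 × 1.496×10^8 = 9.6492×10^8 km.
Semi-major axis of the transfer orbit: a_t = (2.73768×10^8 + 9.6492×10^8)/2 = 6.19344×10^8 km.
Half the transfer-orbit period gives t = π√(a_t³/μ) = 1.328×10^8 s.
Converting: 1.328×10^8 s ÷ 86400 s/day = 1540 days.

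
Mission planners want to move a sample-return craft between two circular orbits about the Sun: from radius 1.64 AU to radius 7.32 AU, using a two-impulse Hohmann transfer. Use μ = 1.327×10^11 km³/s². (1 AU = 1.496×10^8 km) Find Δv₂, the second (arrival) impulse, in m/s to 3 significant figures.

In km: r₁ = 1.64 × 1.496×10^8 = 2.45344×10^8 km; r₂ = 7.32 × 1.496×10^8 = 1.095072×10^9 km.
Transfer-ellipse semi-major axis a_t = (r₁ + r₂)/2 = (2.45344×10^8 + 1.095072×10^9)/2 = 6.70208×10^8 km.
Circular speed at r = 1.095072×10^9 km: v_c = √(μ/r) = 11.008 km/s.
Vis-viva on the transfer ellipse at r = 1.095072×10^9 km gives v_t = √[μ(2/r − 1/a_t)] = 6.6603 km/s.
Δv₂ = |v_t − v_c| = |6.6603 − 11.008| = 4.348 km/s.

Δv₂ = 4350 m/s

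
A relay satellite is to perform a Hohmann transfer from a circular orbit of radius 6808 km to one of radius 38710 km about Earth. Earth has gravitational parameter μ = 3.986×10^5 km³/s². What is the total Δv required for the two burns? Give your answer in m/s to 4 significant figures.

Δv = 3781 m/s

Semi-major axis of the transfer orbit: a_t = (6808 + 38710)/2 = 22759 km.
Circular speed at r₁: v₁ = √(μ/r₁) = √(3.986×10^5/6808) = 7.652 km/s.
Transfer-orbit speed at r₁ (v² = μ(2/r − 1/a)): v_p = √[μ(2/r₁ − 1/a_t)] = 9.979 km/s.
First burn Δv₁ = |v_p − v₁| = 2.327 km/s.
Circular speed at r₂: v₂ = √(μ/r₂) = 3.209 km/s.
Transfer-orbit speed at r₂: v_a = √[μ(2/r₂ − 1/a_t)] = 1.755 km/s.
Second burn Δv₂ = |v₂ − v_a| = 1.454 km/s.
Δv = Δv₁ + Δv₂ = 2.327 + 1.454 = 3.781 km/s.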